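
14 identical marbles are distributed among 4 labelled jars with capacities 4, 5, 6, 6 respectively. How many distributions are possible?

104

Ignoring the caps, the number of non-negative solutions to x_1+…+x_4 = 14 is C(17,3) = 680.
Subtract solutions that violate a single cap (substitute x_i' = x_i − (cap_i+1)): x_1 ≥ 5 gives C(12,3) = 220; x_2 ≥ 6 gives C(11,3) = 165; x_3 ≥ 7 gives C(10,3) = 120; x_4 ≥ 7 gives C(10,3) = 120. Together 625.
Add back pairs where two caps are both exceeded: 20 + 10 + 10 + 4 + 4 + 1 = 49.
By inclusion–exclusion the count is 680 − 625 + 49 = 104.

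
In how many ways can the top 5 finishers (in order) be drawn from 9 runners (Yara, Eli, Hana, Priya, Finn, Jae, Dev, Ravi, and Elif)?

15120

This is an ordered selection of 5 from 9: P(9,5).
That gives 9 × 8 × 7 × 6 × 5 = 15120.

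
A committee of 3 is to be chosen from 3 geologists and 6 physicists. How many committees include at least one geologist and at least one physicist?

63

Unrestricted: C(9,3) = 84 ways to pick any 3 of the 9.
Selections missing a whole group: no geologists → C(6,3) = 20; no physicists → C(3,3) = 1.
Both groups omitted at once is impossible, so 84 − 21 = 63.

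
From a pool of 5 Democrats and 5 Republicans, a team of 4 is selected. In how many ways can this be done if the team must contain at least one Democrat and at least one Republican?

200

With no constraint there are C(10,4) = 210 possible selections.
Subtract selections that omit an entire group: no Democrats → C(5,4) = 5; no Republicans → C(5,4) = 5.
Both groups omitted at once is impossible, so 210 − 10 = 200.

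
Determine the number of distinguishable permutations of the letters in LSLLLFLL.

56

LSLLLFLL has 8 letters with L appearing 6 times.
So there are 8! / (6!) = 56 distinguishable arrangements.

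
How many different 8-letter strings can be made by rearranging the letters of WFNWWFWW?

168

Letter multiplicities in WFNWWFWW: F×2, N×1, W×5.
The number of distinct arrangements is 8!/(5!·2!) = 40320/240 = 168.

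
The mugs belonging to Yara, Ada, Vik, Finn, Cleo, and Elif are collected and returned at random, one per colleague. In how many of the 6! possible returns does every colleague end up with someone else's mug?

265

This is the derangement count D_6: permutations of 6 items with no fixed point.
By inclusion–exclusion this is Σ_{j=0}^{6} (−1)^j C(6,j)·(6−j)!.
Computing: 720 − 720 + 360 − 120 + 30 − 6 + 1 = 265.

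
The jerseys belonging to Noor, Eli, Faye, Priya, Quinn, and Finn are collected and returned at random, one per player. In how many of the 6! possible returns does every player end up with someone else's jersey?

265

Let Aᵢ be the assignments in which player i gets their old jersey. We want the size of the complement of A₁∪…∪A_6.
By inclusion–exclusion this is Σ_{j=0}^{6} (−1)^j C(6,j)·(6−j)!.
Computing: 720 − 720 + 360 − 120 + 30 − 6 + 1 = 265.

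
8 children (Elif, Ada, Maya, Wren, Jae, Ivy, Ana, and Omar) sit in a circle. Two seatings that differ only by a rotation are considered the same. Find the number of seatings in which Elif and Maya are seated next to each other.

Treat {Elif, Maya} as one unit (2 internal orders) and seat the resulting 7 units around the table: (6)! circular arrangements.
So 2 × (6)! = 2 × 720 = 1440.

1440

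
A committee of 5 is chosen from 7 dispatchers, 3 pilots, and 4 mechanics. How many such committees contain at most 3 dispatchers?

1736

Split by how many dispatchers are chosen (0 through 3).
Sum: C(7,0)·C(7,5) + C(7,1)·C(7,4) + C(7,2)·C(7,3) + C(7,3)·C(7,2) = 21 + 245 + 735 + 735 = 1736.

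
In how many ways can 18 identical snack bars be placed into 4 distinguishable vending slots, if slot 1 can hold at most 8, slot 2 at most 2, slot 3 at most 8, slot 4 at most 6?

Ignoring the caps, the number of non-negative solutions to x_1+…+x_4 = 18 is C(21,3) = 1330.
Subtract solutions that violate a single cap (substitute x_i' = x_i − (cap_i+1)): x_1 ≥ 9 gives C(12,3) = 220; x_2 ≥ 3 gives C(18,3) = 816; x_3 ≥ 9 gives C(12,3) = 220; x_4 ≥ 7 gives C(14,3) = 364. Together 1620.
Add back pairs where two caps are both exceeded: 84 + 1 + 10 + 84 + 165 + 10 = 354.
By inclusion–exclusion the count is 1330 − 1620 + 354 = 64.

64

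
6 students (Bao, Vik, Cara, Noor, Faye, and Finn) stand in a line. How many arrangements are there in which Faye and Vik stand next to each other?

240

Glue Faye and Vik into one block (2 internal orders), leaving 5 units to arrange in a row.
So the count is 2·(5)! = 240.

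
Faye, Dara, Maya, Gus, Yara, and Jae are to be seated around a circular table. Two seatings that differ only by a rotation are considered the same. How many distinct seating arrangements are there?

120

Fix one person's seat to break rotational symmetry; the remaining 5 people can be arranged in (5)! = 120 ways.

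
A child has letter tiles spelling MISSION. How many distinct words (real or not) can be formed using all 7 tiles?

1260

The 7 letters of MISSION have repeats: I appearing twice and S appearing twice.
So there are 7! / (2!·2!) = 1260 distinguishable arrangements.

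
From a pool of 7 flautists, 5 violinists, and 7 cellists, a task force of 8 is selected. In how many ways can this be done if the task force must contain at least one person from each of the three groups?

With no constraint there are C(19,8) = 75582 possible selections.
Subtract selections that omit an entire group: no flautists → C(12,8) = 495; no violinists → C(14,8) = 3003; no cellists → C(12,8) = 495.
Add back selections omitting two groups (i.e. drawn from a single group): C(7,8) + C(5,8) + C(7,8) = 0.
By inclusion–exclusion: 75582 − 3993 + 0 = 71589.

71589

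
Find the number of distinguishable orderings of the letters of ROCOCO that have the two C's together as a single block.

Treat the 2 copies of C as a single block. The multiset to arrange is then {CC, O, O, O, R}, 5 items in all.
That gives (5)!/(3!) = 20 arrangements.

20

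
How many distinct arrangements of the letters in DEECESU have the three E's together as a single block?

Treat the 3 copies of E as a single block. The multiset to arrange is then {EEE, C, D, S, U}, 5 items in all.
All 5 items are distinct, so there are (5)! = 120 arrangements.

120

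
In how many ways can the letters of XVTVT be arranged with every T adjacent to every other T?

12

Treat the 2 copies of T as a single block. The multiset to arrange is then {TT, V, V, X}, 4 items in all.
That gives (4)!/(2!) = 12 arrangements.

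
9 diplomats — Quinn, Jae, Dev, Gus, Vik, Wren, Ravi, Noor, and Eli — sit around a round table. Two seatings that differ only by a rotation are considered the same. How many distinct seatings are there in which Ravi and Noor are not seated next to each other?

30240

Without the restriction there are (8)! = 40320 seatings.
Seatings with Ravi beside Noor: treat them as a block with 2 internal orders, giving 2 × (7)! = 10080.
Subtracting, 40320 − 10080 = 30240.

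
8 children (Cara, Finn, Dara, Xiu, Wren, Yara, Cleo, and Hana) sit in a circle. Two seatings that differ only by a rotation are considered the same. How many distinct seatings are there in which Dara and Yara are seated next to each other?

Glue Dara and Yara into a block (2 internal orders). Seating 7 units around a circle gives (6)! arrangements.
So 2 × (6)! = 2 × 720 = 1440.

1440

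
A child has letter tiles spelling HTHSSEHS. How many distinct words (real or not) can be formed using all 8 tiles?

1120

The 8 letters of HTHSSEHS have repeats: H appearing 3 times and S appearing 3 times.
The number of distinct arrangements is 8!/(3!·3!) = 40320/36 = 1120.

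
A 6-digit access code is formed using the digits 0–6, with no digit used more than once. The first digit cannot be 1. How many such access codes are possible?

4320

The first digit has 7−1 = 6 choices (anything except 1).
The remaining 5 digits are filled from the other 6 symbols without repetition: 6 × 5 × 4 × 3 × 2 = 720.
Total: 6 × 720 = 4320.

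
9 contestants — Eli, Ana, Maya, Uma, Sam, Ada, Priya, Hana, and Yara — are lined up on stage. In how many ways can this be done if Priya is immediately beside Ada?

Place the 7 others and the Priya-Ada pair as 8 objects in a line; the pair has 2 internal arrangements.
So the count is 2·(8)! = 80640.

80640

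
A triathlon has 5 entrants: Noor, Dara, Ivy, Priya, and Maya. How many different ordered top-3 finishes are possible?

There are 5 choices for 1st place, 4 for 2nd, and 3 for 3rd.
That gives 5 × 4 × 3 = 60.

60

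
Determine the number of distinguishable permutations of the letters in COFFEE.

180

COFFEE has 6 letters with E appearing twice and F appearing twice.
Dividing 6! = 720 by 2!·2! = 4 for the repeated letters gives 180.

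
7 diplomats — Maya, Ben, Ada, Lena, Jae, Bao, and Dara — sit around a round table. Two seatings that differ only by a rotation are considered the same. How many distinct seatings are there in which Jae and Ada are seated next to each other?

Treat {Jae, Ada} as one unit (2 internal orders) and seat the resulting 6 units around the table: (5)! circular arrangements.
So 2 × (5)! = 2 × 120 = 240.

240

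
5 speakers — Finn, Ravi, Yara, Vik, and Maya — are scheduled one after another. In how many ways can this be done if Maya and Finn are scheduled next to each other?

Treat {Maya, Finn} as a single unit. There are 4 units to order, and the pair itself can be ordered 2 ways.
That gives 2 × 4! = 2 × 24 = 48.

48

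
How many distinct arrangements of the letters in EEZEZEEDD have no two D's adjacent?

588

Total arrangements of EEZEZEEDD: 9!/(5!·2!·2!) = 756.
If the two D's are adjacent, glue them into one block, leaving 8 items to arrange: (8)!/(5!·2!) = 168 ways.
Subtracting, 756 − 168 = 588 arrangements keep the D's apart.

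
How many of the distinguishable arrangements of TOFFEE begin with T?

30

Fix T in the first position and arrange the remaining 5 letters.
Those 5 letters have E appearing twice and F appearing twice, giving (5)!/(2!·2!) = 30.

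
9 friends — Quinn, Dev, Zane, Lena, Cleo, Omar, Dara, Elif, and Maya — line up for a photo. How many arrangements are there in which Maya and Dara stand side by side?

Treat {Maya, Dara} as a single unit. There are 8 units to order, and the pair itself can be ordered 2 ways.
That gives 2 × 8! = 2 × 40320 = 80640.

80640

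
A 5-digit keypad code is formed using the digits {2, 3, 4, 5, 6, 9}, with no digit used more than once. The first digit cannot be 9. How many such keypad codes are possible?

The first digit has 6−1 = 5 choices (anything except 9).
The remaining 4 digits are filled from the other 5 symbols without repetition: 5 × 4 × 3 × 2 = 120.
Total: 5 × 120 = 600.

600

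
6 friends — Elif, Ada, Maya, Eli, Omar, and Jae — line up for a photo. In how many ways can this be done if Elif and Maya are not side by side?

There are 6! = 720 arrangements in all. If Elif and Maya are adjacent, merging them into one block gives 2·(5)! = 240 arrangements.
Complementary counting: 720 − 240 = 480.

480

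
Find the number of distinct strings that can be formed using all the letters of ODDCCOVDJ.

The 9 letters of ODDCCOVDJ have repeats: C appearing twice, D appearing 3 times, and O appearing twice.
So there are 9! / (3!·2!·2!) = 15120 distinguishable arrangements.

15120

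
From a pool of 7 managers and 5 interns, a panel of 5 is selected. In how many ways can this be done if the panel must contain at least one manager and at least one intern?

With no constraint there are C(12,5) = 792 possible selections.
Subtract selections that omit an entire group: no managers → C(5,5) = 1; no interns → C(7,5) = 21.
Both groups omitted at once is impossible, so 792 − 22 = 770.

770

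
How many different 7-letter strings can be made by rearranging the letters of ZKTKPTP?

630

ZKTKPTP has 7 letters with K appearing twice, P appearing twice, and T appearing twice.
The number of distinct arrangements is 7!/(2!·2!·2!) = 5040/8 = 630.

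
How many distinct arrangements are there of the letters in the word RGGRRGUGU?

The 9 letters of RGGRRGUGU have repeats: G appearing 4 times, R appearing 3 times, and U appearing twice.
Dividing 9! = 362880 by 4!·3!·2! = 288 for the repeated letters gives 1260.

1260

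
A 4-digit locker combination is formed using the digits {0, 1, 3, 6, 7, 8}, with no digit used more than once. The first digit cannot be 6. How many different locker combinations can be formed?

The first digit has 6−1 = 5 choices (anything except 6).
The remaining 3 digits are filled from the other 5 symbols without repetition: 5 × 4 × 3 = 60.
Total: 5 × 60 = 300.

300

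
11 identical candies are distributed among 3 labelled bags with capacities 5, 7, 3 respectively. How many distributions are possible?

14

By stars and bars, unrestricted non-negative solutions to x_1+…+x_3 = 11 number C(11+2,2) = 78.
Subtract solutions that violate a single cap (substitute x_i' = x_i − (cap_i+1)): x_1 ≥ 6 gives C(7,2) = 21; x_2 ≥ 8 gives C(5,2) = 10; x_3 ≥ 4 gives C(9,2) = 36. Together 67.
Add back pairs where two caps are both exceeded: 0 + 3 + 0 = 3.
By inclusion–exclusion the count is 78 − 67 + 3 = 14.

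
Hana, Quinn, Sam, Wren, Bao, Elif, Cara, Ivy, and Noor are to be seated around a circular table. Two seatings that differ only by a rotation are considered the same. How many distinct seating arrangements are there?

Around a circle, 9 distinct people have 9!/9 = (8)! = 40320 rotationally distinct seatings.

40320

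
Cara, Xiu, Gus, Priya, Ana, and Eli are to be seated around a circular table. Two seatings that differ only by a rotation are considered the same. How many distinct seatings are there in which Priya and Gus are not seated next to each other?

72

Without the restriction there are (5)! = 120 seatings.
Those with Priya next to Gus: fuse the pair into one unit and seat 5 units around a circle — 2·(4)! = 48.
Subtracting, 120 − 48 = 72.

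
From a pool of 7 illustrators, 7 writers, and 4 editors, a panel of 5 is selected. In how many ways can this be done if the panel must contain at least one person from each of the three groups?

5684

With no constraint there are C(18,5) = 8568 possible selections.
Subtract selections that omit an entire group: no illustrators → C(11,5) = 462; no writers → C(11,5) = 462; no editors → C(14,5) = 2002.
Add back selections omitting two groups (i.e. drawn from a single group): C(7,5) + C(7,5) + C(4,5) = 42.
By inclusion–exclusion: 8568 − 2926 + 42 = 5684.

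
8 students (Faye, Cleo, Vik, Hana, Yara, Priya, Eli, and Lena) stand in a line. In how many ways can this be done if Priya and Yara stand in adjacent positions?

Glue Priya and Yara into one block (2 internal orders), leaving 7 units to arrange in a row.
So the count is 2·(7)! = 10080.

10080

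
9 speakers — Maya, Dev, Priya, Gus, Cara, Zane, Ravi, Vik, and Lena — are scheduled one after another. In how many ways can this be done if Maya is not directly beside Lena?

There are 9! = 362880 arrangements in all. If Maya and Lena are adjacent, merging them into one block gives 2·(8)! = 80640 arrangements.
Complementary counting: 362880 − 80640 = 282240.

282240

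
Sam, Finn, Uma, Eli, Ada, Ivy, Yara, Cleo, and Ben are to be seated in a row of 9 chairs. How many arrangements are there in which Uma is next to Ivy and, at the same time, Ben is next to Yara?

20160

Treat {Uma,Ivy} as one block (2 orders) and {Ben,Yara} as another (2 orders).
That leaves 7 units to arrange: 2 × 2 × 7! = 4 × 5040 = 20160.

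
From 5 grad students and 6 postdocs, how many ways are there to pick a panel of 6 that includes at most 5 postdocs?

461

Split by how many postdocs are chosen (0 through 5).
Sum: C(6,0)·C(5,6) + C(6,1)·C(5,5) + C(6,2)·C(5,4) + C(6,3)·C(5,3) + C(6,4)·C(5,2) + C(6,5)·C(5,1) = 0 + 6 + 75 + 200 + 150 + 30 = 461.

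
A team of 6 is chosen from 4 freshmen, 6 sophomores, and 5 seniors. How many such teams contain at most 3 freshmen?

4950

Split by how many freshmen are chosen (0 through 3).
Sum: C(4,0)·C(11,6) + C(4,1)·C(11,5) + C(4,2)·C(11,4) + C(4,3)·C(11,3) = 462 + 1848 + 1980 + 660 = 4950.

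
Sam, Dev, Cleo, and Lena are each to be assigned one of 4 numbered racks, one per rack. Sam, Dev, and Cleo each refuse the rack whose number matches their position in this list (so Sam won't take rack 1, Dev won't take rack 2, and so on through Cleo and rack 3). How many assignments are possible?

11

Let Aᵢ (for i ∈ {1, 2, 3}) be the placements that put person i in their forbidden rack. Any j of these fix j positions, leaving (4−j)! ways to fill the rest, and there are C(3,j) ways to pick which j.
By inclusion–exclusion, the number of valid placements is Σ_{j=0}^{3} (−1)^j C(3,j)·(4−j)!.
Computing: 24 − 18 + 6 − 1 = 11.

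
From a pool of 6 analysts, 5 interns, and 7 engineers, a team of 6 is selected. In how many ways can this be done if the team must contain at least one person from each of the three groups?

15470

With no constraint there are C(18,6) = 18564 possible selections.
Subtract selections that omit an entire group: no analysts → C(12,6) = 924; no interns → C(13,6) = 1716; no engineers → C(11,6) = 462.
Add back selections omitting two groups (i.e. drawn from a single group): C(6,6) + C(5,6) + C(7,6) = 8.
By inclusion–exclusion: 18564 − 3102 + 8 = 15470.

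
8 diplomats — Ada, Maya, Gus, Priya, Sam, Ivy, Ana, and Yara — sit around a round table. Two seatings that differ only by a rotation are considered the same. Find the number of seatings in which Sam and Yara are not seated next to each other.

3600

Without the restriction there are (7)! = 5040 seatings.
Those with Sam next to Yara: fuse the pair into one unit and seat 7 units around a circle — 2·(6)! = 1440.
Subtracting, 5040 − 1440 = 3600.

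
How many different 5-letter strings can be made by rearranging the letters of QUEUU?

Letter multiplicities in QUEUU: E×1, Q×1, U×3.
So there are 5! / (3!) = 20 distinguishable arrangements.

20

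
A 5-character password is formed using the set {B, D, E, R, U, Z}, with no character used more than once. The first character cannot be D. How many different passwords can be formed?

600

The first character has 6−1 = 5 choices (anything except D).
The remaining 4 characters are filled from the other 5 symbols without repetition: 5 × 4 × 3 × 2 = 120.
Total: 5 × 120 = 600.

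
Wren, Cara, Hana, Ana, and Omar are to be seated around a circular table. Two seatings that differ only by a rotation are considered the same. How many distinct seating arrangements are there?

24

Fix one person's seat to break rotational symmetry; the remaining 4 people can be arranged in (4)! = 24 ways.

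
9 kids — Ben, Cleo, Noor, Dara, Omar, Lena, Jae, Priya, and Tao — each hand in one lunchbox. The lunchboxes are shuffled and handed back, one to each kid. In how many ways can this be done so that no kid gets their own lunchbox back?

133496

Let Aᵢ be the assignments in which kid i gets their own lunchbox. We want the size of the complement of A₁∪…∪A_9.
By inclusion–exclusion this is Σ_{j=0}^{9} (−1)^j C(9,j)·(9−j)!.
Computing: 362880 − 362880 + 181440 − 60480 + 15120 − 3024 + 504 − 72 + 9 − 1 = 133496.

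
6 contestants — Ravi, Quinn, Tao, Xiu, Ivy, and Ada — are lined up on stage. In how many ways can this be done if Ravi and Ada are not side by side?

480

Of the 6! = 720 arrangements, those with Ravi and Ada adjacent number 2 × 5! = 240 (treat the pair as a block with 2 internal orders).
Complementary counting: 720 − 240 = 480.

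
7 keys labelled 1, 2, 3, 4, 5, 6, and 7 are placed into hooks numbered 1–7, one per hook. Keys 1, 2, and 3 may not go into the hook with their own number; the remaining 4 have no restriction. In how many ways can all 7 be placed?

Let Aᵢ (for i ∈ {1, 2, 3}) be the placements that put key i in its forbidden hook. Any j of these fix j positions, leaving (7−j)! ways to fill the rest, and there are C(3,j) ways to pick which j.
By inclusion–exclusion, the number of valid placements is Σ_{j=0}^{3} (−1)^j C(3,j)·(7−j)!.
Computing: 5040 − 2160 + 360 − 24 = 3216.

3216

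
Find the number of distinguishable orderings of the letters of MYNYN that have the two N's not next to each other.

There are 5!/(2!·2!) = 30 arrangements of MYNYN in total.
If the two N's are adjacent, glue them into one block, leaving 4 items to arrange: (4)!/(2!) = 12 ways.
Subtracting, 30 − 12 = 18 arrangements keep the N's apart.

18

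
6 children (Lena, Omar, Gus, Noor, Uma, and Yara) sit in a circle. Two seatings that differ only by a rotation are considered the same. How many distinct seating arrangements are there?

Around a circle, 6 distinct people have 6!/6 = (5)! = 120 rotationally distinct seatings.

120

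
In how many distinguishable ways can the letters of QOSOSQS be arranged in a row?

210

Letter multiplicities in QOSOSQS: O×2, Q×2, S×3.
So there are 7! / (3!·2!·2!) = 210 distinguishable arrangements.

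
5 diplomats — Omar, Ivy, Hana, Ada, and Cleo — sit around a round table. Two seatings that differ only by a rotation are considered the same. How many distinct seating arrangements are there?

24

Around a circle, 5 distinct people have 5!/5 = (4)! = 24 rotationally distinct seatings.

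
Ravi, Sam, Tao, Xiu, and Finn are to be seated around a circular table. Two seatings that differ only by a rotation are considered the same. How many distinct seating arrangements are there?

24

Around a circle, 5 distinct people have 5!/5 = (4)! = 24 rotationally distinct seatings.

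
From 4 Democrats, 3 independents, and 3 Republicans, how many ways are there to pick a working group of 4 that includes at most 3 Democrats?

209

Split by how many Democrats are chosen (0 through 3).
Sum: C(4,0)·C(6,4) + C(4,1)·C(6,3) + C(4,2)·C(6,2) + C(4,3)·C(6,1) = 15 + 80 + 90 + 24 = 209.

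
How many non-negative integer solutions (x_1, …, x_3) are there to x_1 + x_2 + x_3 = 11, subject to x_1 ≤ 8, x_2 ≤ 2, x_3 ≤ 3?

Ignoring the caps, the number of non-negative solutions to x_1+…+x_3 = 11 is C(13,2) = 78.
Subtract solutions that violate a single cap (substitute x_i' = x_i − (cap_i+1)): x_1 ≥ 9 gives C(4,2) = 6; x_2 ≥ 3 gives C(10,2) = 45; x_3 ≥ 4 gives C(9,2) = 36. Together 87.
Add back pairs where two caps are both exceeded: 0 + 0 + 15 = 15.
By inclusion–exclusion the count is 78 − 87 + 15 = 6.

6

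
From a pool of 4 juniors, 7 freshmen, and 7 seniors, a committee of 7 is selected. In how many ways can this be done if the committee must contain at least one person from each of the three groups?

27734

Unrestricted: C(18,7) = 31824 ways to pick any 7 of the 18.
Selections missing a whole group: no juniors → C(14,7) = 3432; no freshmen → C(11,7) = 330; no seniors → C(11,7) = 330.
Add back selections omitting two groups (i.e. drawn from a single group): C(4,7) + C(7,7) + C(7,7) = 2.
By inclusion–exclusion: 31824 − 4092 + 2 = 27734.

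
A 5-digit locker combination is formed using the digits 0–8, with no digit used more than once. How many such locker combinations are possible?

With no repetition, fill the 5 digits in order: 9 choices, then 8, down to 5.
That product is 9 × 8 × 7 × 6 × 5 = 15120.

15120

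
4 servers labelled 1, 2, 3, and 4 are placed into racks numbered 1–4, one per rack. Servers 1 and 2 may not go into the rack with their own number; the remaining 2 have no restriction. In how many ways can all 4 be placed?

14

Let Aᵢ (for i ∈ {1, 2}) be the placements that put server i in its forbidden rack. Any j of these fix j positions, leaving (4−j)! ways to fill the rest, and there are C(2,j) ways to pick which j.
By inclusion–exclusion, the number of valid placements is Σ_{j=0}^{2} (−1)^j C(2,j)·(4−j)!.
Computing: 24 − 12 + 2 = 14.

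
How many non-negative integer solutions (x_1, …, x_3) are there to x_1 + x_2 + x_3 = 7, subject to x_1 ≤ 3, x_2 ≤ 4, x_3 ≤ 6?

Ignoring the caps, the number of non-negative solutions to x_1+…+x_3 = 7 is C(9,2) = 36.
Subtract solutions that violate a single cap (substitute x_i' = x_i − (cap_i+1)): x_1 ≥ 4 gives C(5,2) = 10; x_2 ≥ 5 gives C(4,2) = 6; x_3 ≥ 7 gives C(2,2) = 1. Together 17.
No two caps can be exceeded simultaneously, so the pair terms are all 0.
By inclusion–exclusion the count is 36 − 17 + 0 = 19.

19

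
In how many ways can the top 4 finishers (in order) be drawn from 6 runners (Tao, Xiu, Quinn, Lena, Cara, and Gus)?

This is an ordered selection of 4 from 6: P(6,4).
That gives 6 × 5 × 4 × 3 = 360.

360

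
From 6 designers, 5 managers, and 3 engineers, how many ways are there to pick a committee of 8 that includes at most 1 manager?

Split by how many managers are chosen (0 through 1).
Sum: C(5,0)·C(9,8) + C(5,1)·C(9,7) = 9 + 180 = 189.

189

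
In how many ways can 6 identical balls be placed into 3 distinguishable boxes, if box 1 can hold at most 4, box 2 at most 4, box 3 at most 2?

Without the upper bounds there are C(8,2) = 28 ways to split 6 among 3 boxes.
Subtract solutions that violate a single cap (substitute x_i' = x_i − (cap_i+1)): x_1 ≥ 5 gives C(3,2) = 3; x_2 ≥ 5 gives C(3,2) = 3; x_3 ≥ 3 gives C(5,2) = 10. Together 16.
No two caps can be exceeded simultaneously, so the pair terms are all 0.
By inclusion–exclusion the count is 28 − 16 + 0 = 12.

12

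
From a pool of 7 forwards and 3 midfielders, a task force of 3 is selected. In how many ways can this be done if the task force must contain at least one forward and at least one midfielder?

Total 3-person selections from all 10: C(10,3) = 120.
Subtract selections that omit an entire group: no forwards → C(3,3) = 1; no midfielders → C(7,3) = 35.
Both groups omitted at once is impossible, so 120 − 36 = 84.

84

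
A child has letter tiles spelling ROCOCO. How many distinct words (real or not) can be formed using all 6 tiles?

60

ROCOCO has 6 letters with C appearing twice and O appearing 3 times.
The number of distinct arrangements is 6!/(3!·2!) = 720/12 = 60.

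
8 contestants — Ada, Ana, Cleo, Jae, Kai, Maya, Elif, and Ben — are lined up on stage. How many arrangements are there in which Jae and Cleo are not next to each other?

Of the 8! = 40320 arrangements, those with Jae and Cleo adjacent number 2 × 7! = 10080 (treat the pair as a block with 2 internal orders).
Complementary counting: 40320 − 10080 = 30240.

30240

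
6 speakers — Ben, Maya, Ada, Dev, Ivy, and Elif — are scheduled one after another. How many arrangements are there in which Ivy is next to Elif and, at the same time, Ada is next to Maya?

Treat {Ivy,Elif} as one block (2 orders) and {Ada,Maya} as another (2 orders).
That leaves 4 units to arrange: 2 × 2 × 4! = 4 × 24 = 96.

96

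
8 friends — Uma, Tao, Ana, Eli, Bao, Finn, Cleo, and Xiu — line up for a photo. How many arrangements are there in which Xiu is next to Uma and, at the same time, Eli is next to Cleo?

2880

Treat {Xiu,Uma} as one block (2 orders) and {Eli,Cleo} as another (2 orders).
That leaves 6 units to arrange: 2 × 2 × 6! = 4 × 720 = 2880.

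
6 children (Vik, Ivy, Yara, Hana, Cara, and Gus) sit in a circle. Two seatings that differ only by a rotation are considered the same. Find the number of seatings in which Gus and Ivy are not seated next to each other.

Without the restriction there are (5)! = 120 seatings.
Those with Gus next to Ivy: fuse the pair into one unit and seat 5 units around a circle — 2·(4)! = 48.
Subtracting, 120 − 48 = 72.

72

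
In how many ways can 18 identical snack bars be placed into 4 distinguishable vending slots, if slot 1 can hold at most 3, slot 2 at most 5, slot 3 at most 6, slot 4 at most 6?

10

By stars and bars, unrestricted non-negative solutions to x_1+…+x_4 = 18 number C(18+3,3) = 1330.
Subtract solutions that violate a single cap (substitute x_i' = x_i − (cap_i+1)): x_1 ≥ 4 gives C(17,3) = 680; x_2 ≥ 6 gives C(15,3) = 455; x_3 ≥ 7 gives C(14,3) = 364; x_4 ≥ 7 gives C(14,3) = 364. Together 1863.
Add back pairs where two caps are both exceeded: 165 + 120 + 120 + 56 + 56 + 35 = 552.
Subtract triples: 4 + 4 + 1 + 0 = 9.
By inclusion–exclusion the count is 1330 − 1863 + 552 − 9 = 10.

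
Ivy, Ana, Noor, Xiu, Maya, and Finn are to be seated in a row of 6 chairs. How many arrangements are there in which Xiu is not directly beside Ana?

There are 6! = 720 arrangements in all. If Xiu and Ana are adjacent, merging them into one block gives 2·(5)! = 240 arrangements.
So 720 − 240 = 480 arrangements keep them apart.

480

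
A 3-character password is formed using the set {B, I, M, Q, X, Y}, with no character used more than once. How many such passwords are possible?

Choose and order 3 of the 6 symbols: the first character has 6 options, the next 5, then 4.
6 × 5 × 4 = 120.

120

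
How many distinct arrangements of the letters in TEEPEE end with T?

Fix T in the last position and arrange the remaining 5 letters.
Those 5 letters have E appearing 4 times, giving (5)!/(4!) = 5.

5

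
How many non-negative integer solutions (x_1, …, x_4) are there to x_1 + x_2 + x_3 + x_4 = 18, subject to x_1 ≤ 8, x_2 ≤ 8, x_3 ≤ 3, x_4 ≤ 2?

19

Without the upper bounds there are C(21,3) = 1330 ways to split 18 among 4 variables.
Subtract solutions that violate a single cap (substitute x_i' = x_i − (cap_i+1)): x_1 ≥ 9 gives C(12,3) = 220; x_2 ≥ 9 gives C(12,3) = 220; x_3 ≥ 4 gives C(17,3) = 680; x_4 ≥ 3 gives C(18,3) = 816. Together 1936.
Add back pairs where two caps are both exceeded: 1 + 56 + 84 + 56 + 84 + 364 = 645.
Subtract triples: 0 + 0 + 10 + 10 = 20.
By inclusion–exclusion the count is 1330 − 1936 + 645 − 20 = 19.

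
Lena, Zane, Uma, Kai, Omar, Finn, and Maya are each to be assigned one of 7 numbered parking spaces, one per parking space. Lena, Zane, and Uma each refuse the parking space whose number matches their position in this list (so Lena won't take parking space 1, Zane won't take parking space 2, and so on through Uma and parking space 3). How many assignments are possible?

Let Aᵢ (for i ∈ {1, 2, 3}) be the placements that put person i in their forbidden parking space. Any j of these fix j positions, leaving (7−j)! ways to fill the rest, and there are C(3,j) ways to pick which j.
By inclusion–exclusion, the number of valid placements is Σ_{j=0}^{3} (−1)^j C(3,j)·(7−j)!.
Computing: 5040 − 2160 + 360 − 24 = 3216.

3216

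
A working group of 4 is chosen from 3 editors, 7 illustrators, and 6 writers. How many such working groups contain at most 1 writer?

Split by how many writers are chosen (0 through 1).
Sum: C(6,0)·C(10,4) + C(6,1)·C(10,3) = 210 + 720 = 930.

930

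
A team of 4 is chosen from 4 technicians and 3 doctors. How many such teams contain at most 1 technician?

4

Split by how many technicians are chosen (0 through 1).
Sum: C(4,0)·C(3,4) + C(4,1)·C(3,3) = 0 + 4 = 4.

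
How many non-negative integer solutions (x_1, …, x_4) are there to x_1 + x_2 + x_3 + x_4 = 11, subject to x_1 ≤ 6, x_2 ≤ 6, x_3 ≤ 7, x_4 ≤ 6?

Without the upper bounds there are C(14,3) = 364 ways to split 11 among 4 variables.
Subtract solutions that violate a single cap (substitute x_i' = x_i − (cap_i+1)): x_1 ≥ 7 gives C(7,3) = 35; x_2 ≥ 7 gives C(7,3) = 35; x_3 ≥ 8 gives C(6,3) = 20; x_4 ≥ 7 gives C(7,3) = 35. Together 125.
No two caps can be exceeded simultaneously, so the pair terms are all 0.
By inclusion–exclusion the count is 364 − 125 + 0 = 239.

239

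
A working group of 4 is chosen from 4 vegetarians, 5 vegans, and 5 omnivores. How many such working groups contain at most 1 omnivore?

546

Split by how many omnivores are chosen (0 through 1).
Sum: C(5,0)·C(9,4) + C(5,1)·C(9,3) = 126 + 420 = 546.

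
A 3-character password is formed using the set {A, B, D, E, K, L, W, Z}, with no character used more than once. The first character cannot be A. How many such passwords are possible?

The first character has 8−1 = 7 choices (anything except A).
The remaining 2 characters are filled from the other 7 symbols without repetition: 7 × 6 = 42.
Total: 7 × 42 = 294.

294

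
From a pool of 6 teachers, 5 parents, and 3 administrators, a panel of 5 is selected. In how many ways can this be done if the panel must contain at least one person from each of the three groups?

Unrestricted: C(14,5) = 2002 ways to pick any 5 of the 14.
Selections missing a whole group: no teachers → C(8,5) = 56; no parents → C(9,5) = 126; no administrators → C(11,5) = 462.
Add back selections omitting two groups (i.e. drawn from a single group): C(6,5) + C(5,5) + C(3,5) = 7.
By inclusion–exclusion: 2002 − 644 + 7 = 1365.

1365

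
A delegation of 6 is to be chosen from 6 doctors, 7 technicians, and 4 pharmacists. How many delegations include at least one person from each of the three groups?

Unrestricted: C(17,6) = 12376 ways to pick any 6 of the 17.
Selections missing a whole group: no doctors → C(11,6) = 462; no technicians → C(10,6) = 210; no pharmacists → C(13,6) = 1716.
Add back selections omitting two groups (i.e. drawn from a single group): C(6,6) + C(7,6) + C(4,6) = 8.
By inclusion–exclusion: 12376 − 2388 + 8 = 9996.

9996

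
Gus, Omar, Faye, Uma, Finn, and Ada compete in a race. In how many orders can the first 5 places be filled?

This is an ordered selection of 5 from 6: P(6,5).
That gives 6 × 5 × 4 × 3 × 2 = 720.

720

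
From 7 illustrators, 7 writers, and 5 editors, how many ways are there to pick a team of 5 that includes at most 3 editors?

11557

Split by how many editors are chosen (0 through 3).
Sum: C(5,0)·C(14,5) + C(5,1)·C(14,4) + C(5,2)·C(14,3) + C(5,3)·C(14,2) = 2002 + 5005 + 3640 + 910 = 11557.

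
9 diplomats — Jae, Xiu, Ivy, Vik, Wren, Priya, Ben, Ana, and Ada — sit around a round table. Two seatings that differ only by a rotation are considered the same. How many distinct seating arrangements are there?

Around a circle, 9 distinct people have 9!/9 = (8)! = 40320 rotationally distinct seatings.

40320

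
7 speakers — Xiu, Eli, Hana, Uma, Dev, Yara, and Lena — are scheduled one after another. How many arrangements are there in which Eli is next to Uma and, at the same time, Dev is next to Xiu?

480

Treat {Eli,Uma} as one block (2 orders) and {Dev,Xiu} as another (2 orders).
That leaves 5 units to arrange: 2 × 2 × 5! = 4 × 120 = 480.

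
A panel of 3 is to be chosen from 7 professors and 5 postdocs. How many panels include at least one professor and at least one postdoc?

175

Total 3-person selections from all 12: C(12,3) = 220.
Subtract selections that omit an entire group: no professors → C(5,3) = 10; no postdocs → C(7,3) = 35.
Both groups omitted at once is impossible, so 220 − 45 = 175.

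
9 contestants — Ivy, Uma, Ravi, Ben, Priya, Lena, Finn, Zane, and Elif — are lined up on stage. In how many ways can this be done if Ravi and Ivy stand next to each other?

Glue Ravi and Ivy into one block (2 internal orders), leaving 8 units to arrange in a row.
So the count is 2·(8)! = 80640.

80640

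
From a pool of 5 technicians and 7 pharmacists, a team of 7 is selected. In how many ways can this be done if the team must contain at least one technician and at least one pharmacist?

791

Total 7-person selections from all 12: C(12,7) = 792.
Subtract selections that omit an entire group: no technicians → C(7,7) = 1; no pharmacists → C(5,7) = 0.
Both groups omitted at once is impossible, so 792 − 1 = 791.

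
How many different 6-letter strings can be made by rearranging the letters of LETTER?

The 6 letters of LETTER have repeats: E appearing twice and T appearing twice.
The number of distinct arrangements is 6!/(2!·2!) = 720/4 = 180.

180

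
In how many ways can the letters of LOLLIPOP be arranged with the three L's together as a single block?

Treat the 3 copies of L as a single block. The multiset to arrange is then {LLL, I, O, O, P, P}, 6 items in all.
That gives (6)!/(2!·2!) = 180 arrangements.

180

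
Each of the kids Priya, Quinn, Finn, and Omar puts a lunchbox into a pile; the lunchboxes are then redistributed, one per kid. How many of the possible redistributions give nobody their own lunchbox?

9

Count assignments avoiding every fixed point. For any j of the 4 kids fixed to their own lunchbox, the other 4−j can be arranged in (4−j)! ways.
By inclusion–exclusion this is Σ_{j=0}^{4} (−1)^j C(4,j)·(4−j)!.
Computing: 24 − 24 + 12 − 4 + 1 = 9.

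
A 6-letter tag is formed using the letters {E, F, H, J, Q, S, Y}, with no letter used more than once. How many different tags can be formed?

5040

This is a permutation of 6 out of 7: P(7,6) = 7!/1!.
That product is 7 × 6 × 5 × 4 × 3 × 2 = 5040.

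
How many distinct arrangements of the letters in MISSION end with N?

Fix N in the last position and arrange the remaining 6 letters.
Those 6 letters have I appearing twice and S appearing twice, giving (6)!/(2!·2!) = 180.

180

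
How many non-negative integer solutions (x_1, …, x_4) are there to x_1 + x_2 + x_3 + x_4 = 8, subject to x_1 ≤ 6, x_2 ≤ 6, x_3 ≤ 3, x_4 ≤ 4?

By stars and bars, unrestricted non-negative solutions to x_1+…+x_4 = 8 number C(8+3,3) = 165.
Subtract solutions that violate a single cap (substitute x_i' = x_i − (cap_i+1)): x_1 ≥ 7 gives C(4,3) = 4; x_2 ≥ 7 gives C(4,3) = 4; x_3 ≥ 4 gives C(7,3) = 35; x_4 ≥ 5 gives C(6,3) = 20. Together 63.
No two caps can be exceeded simultaneously, so the pair terms are all 0.
By inclusion–exclusion the count is 165 − 63 + 0 = 102.

102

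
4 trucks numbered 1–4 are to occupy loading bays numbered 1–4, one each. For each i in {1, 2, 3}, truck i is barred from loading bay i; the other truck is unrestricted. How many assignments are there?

11

Let Aᵢ (for i ∈ {1, 2, 3}) be the placements that put truck i in its forbidden loading bay. Any j of these fix j positions, leaving (4−j)! ways to fill the rest, and there are C(3,j) ways to pick which j.
By inclusion–exclusion, the number of valid placements is Σ_{j=0}^{3} (−1)^j C(3,j)·(4−j)!.
Computing: 24 − 18 + 6 − 1 = 11.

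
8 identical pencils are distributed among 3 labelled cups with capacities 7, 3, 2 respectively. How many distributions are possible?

By stars and bars, unrestricted non-negative solutions to x_1+…+x_3 = 8 number C(8+2,2) = 45.
Subtract solutions that violate a single cap (substitute x_i' = x_i − (cap_i+1)): x_1 ≥ 8 gives C(2,2) = 1; x_2 ≥ 4 gives C(6,2) = 15; x_3 ≥ 3 gives C(7,2) = 21. Together 37.
Add back pairs where two caps are both exceeded: 0 + 0 + 3 = 3.
By inclusion–exclusion the count is 45 − 37 + 3 = 11.

11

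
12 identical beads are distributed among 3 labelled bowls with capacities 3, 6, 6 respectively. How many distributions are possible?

10

Ignoring the caps, the number of non-negative solutions to x_1+…+x_3 = 12 is C(14,2) = 91.
Subtract solutions that violate a single cap (substitute x_i' = x_i − (cap_i+1)): x_1 ≥ 4 gives C(10,2) = 45; x_2 ≥ 7 gives C(7,2) = 21; x_3 ≥ 7 gives C(7,2) = 21. Together 87.
Add back pairs where two caps are both exceeded: 3 + 3 + 0 = 6.
By inclusion–exclusion the count is 91 − 87 + 6 = 10.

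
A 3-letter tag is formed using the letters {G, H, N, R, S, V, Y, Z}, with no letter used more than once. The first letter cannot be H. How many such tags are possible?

294

The first letter has 8−1 = 7 choices (anything except H).
The remaining 2 letters are filled from the other 7 symbols without repetition: 7 × 6 = 42.
Total: 7 × 42 = 294.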